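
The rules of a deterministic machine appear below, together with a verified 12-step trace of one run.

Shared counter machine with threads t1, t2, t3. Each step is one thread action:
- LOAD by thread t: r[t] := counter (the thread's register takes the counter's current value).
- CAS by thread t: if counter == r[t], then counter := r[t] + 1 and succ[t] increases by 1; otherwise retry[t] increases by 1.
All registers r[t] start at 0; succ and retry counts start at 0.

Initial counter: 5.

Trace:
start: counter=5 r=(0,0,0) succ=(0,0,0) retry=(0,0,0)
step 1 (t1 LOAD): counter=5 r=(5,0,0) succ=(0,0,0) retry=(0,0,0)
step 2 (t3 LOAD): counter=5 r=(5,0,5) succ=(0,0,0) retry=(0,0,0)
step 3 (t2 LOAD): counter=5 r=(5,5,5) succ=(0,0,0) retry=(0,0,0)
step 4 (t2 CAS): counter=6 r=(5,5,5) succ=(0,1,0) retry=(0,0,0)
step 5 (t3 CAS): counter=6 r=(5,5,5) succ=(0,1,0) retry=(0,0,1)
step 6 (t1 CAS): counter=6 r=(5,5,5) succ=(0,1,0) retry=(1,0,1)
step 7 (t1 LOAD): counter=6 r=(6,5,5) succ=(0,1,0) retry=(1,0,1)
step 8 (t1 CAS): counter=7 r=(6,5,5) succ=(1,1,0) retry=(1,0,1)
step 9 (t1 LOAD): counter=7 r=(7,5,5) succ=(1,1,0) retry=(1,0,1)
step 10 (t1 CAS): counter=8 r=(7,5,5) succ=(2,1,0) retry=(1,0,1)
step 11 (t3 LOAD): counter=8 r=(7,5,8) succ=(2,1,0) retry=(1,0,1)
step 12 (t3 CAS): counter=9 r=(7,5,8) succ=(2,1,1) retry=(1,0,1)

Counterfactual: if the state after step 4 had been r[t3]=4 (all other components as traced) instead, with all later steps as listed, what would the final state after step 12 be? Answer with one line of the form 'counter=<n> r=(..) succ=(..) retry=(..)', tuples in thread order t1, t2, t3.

state after step 4 := counter=6 r=(5,5,4) succ=(0,1,0) retry=(0,0,0)
step 5 (t3 CAS): counter=6 r=(5,5,4) succ=(0,1,0) retry=(0,0,1)
step 6 (t1 CAS): counter=6 r=(5,5,4) succ=(0,1,0) retry=(1,0,1)
step 7 (t1 LOAD): counter=6 r=(6,5,4) succ=(0,1,0) retry=(1,0,1)
step 8 (t1 CAS): counter=7 r=(6,5,4) succ=(1,1,0) retry=(1,0,1)
step 9 (t1 LOAD): counter=7 r=(7,5,4) succ=(1,1,0) retry=(1,0,1)
step 10 (t1 CAS): counter=8 r=(7,5,4) succ=(2,1,0) retry=(1,0,1)
step 11 (t3 LOAD): counter=8 r=(7,5,8) succ=(2,1,0) retry=(1,0,1)
step 12 (t3 CAS): counter=9 r=(7,5,8) succ=(2,1,1) retry=(1,0,1)

counter=9 r=(7,5,8) succ=(2,1,1) retry=(1,0,1)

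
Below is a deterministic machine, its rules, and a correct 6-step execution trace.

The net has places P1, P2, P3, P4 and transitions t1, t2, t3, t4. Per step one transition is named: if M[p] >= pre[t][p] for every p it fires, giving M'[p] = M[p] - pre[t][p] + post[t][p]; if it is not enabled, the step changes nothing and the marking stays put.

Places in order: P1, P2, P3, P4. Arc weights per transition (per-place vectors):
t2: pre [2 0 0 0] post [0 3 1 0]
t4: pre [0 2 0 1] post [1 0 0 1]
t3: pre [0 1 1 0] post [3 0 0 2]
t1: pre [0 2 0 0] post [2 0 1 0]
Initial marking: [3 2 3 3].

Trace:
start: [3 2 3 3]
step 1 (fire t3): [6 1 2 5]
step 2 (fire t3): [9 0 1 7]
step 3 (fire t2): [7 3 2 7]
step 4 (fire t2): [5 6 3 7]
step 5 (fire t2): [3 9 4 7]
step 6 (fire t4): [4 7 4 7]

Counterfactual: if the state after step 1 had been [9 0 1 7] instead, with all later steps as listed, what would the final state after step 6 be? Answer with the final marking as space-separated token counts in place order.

state after step 1 := [9 0 1 7]
step 2 (fire t3): [9 0 1 7]
step 3 (fire t2): [7 3 2 7]
step 4 (fire t2): [5 6 3 7]
step 5 (fire t2): [3 9 4 7]
step 6 (fire t4): [4 7 4 7]

4 7 4 7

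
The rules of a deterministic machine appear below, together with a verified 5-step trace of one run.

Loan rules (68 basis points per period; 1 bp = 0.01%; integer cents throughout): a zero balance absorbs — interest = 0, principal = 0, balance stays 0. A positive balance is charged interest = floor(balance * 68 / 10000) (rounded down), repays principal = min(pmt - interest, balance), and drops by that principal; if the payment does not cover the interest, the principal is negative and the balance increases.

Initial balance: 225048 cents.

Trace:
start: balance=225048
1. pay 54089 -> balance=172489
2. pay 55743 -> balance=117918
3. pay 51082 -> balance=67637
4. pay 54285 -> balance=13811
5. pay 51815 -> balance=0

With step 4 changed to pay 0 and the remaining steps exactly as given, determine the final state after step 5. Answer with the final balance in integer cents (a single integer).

16744

(re-executing from step 4 with the substitution; state before step 4: balance=67637)
4. pay 0 -> balance=68096
5. pay 51815 -> balance=16744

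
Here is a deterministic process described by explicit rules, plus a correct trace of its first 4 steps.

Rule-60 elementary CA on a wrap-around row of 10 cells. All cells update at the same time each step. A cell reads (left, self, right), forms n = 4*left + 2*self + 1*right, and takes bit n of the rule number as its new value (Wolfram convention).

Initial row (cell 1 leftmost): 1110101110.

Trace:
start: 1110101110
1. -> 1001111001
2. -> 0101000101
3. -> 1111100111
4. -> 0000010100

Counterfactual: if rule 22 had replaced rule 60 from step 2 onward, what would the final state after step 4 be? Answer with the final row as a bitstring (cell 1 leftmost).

(re-executing steps 2..4 under rule 22; state before step 2: 1001111001)
2. -> 0110000110
3. -> 1001001001
4. -> 0111111110

0111111110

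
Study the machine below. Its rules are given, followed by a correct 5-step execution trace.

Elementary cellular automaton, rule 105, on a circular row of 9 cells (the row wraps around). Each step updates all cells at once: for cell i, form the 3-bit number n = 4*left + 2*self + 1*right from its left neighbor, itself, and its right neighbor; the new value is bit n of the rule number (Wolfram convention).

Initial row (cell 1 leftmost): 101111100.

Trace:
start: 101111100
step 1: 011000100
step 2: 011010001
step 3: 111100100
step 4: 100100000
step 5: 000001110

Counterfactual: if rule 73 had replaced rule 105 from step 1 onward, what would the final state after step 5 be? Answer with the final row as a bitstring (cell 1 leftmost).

(re-executing steps 1..5 under rule 73; state before step 1: 101111100)
step 1: 001000100
step 2: 100010001
step 3: 101000101
step 4: 100010001
step 5: 101000101

101000101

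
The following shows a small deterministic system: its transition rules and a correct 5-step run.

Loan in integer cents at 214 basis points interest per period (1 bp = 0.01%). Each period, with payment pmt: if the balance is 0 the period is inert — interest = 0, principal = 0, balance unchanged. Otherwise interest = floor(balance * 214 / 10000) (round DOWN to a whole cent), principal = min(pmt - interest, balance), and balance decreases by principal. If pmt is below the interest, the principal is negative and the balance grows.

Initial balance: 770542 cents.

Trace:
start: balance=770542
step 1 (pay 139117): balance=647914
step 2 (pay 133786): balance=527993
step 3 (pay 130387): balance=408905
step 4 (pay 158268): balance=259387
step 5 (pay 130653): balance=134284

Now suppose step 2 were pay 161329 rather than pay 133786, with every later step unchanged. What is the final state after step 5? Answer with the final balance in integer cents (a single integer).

(re-executing from step 2 with the substitution; state before step 2: balance=647914)
step 2 (pay 161329): balance=500450
step 3 (pay 130387): balance=380772
step 4 (pay 158268): balance=230652
step 5 (pay 130653): balance=104934

104934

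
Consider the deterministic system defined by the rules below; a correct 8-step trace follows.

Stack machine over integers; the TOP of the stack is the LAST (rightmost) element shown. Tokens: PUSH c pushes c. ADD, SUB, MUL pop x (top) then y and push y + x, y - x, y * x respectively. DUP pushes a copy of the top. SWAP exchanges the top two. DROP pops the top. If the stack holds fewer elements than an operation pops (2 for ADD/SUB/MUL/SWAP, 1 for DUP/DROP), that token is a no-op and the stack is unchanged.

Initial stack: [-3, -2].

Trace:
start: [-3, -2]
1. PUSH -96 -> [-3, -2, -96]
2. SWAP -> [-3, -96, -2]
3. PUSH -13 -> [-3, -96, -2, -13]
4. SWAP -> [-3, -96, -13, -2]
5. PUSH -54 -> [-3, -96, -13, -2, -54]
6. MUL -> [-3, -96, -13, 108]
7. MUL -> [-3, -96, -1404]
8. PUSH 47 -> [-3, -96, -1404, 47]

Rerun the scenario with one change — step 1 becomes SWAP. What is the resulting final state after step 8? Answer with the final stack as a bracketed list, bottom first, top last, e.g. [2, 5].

[-3, -1404, 47]

(re-executing from step 1 with the substitution; state before step 1: [-3, -2])
1. SWAP -> [-2, -3]
2. SWAP -> [-3, -2]
3. PUSH -13 -> [-3, -2, -13]
4. SWAP -> [-3, -13, -2]
5. PUSH -54 -> [-3, -13, -2, -54]
6. MUL -> [-3, -13, 108]
7. MUL -> [-3, -1404]
8. PUSH 47 -> [-3, -1404, 47]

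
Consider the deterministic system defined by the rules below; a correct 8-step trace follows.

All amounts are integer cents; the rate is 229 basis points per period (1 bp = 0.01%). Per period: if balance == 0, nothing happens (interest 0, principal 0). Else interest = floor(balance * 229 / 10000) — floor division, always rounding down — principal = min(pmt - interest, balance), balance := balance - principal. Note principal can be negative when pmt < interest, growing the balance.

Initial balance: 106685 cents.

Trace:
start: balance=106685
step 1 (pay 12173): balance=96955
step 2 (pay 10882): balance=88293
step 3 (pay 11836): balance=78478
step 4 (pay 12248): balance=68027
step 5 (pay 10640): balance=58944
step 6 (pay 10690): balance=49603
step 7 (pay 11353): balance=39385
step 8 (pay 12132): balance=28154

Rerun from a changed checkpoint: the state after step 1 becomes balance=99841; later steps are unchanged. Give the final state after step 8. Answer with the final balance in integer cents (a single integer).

31537

state after step 1 := balance=99841
step 2 (pay 10882): balance=91245
step 3 (pay 11836): balance=81498
step 4 (pay 12248): balance=71116
step 5 (pay 10640): balance=62104
step 6 (pay 10690): balance=52836
step 7 (pay 11353): balance=42692
step 8 (pay 12132): balance=31537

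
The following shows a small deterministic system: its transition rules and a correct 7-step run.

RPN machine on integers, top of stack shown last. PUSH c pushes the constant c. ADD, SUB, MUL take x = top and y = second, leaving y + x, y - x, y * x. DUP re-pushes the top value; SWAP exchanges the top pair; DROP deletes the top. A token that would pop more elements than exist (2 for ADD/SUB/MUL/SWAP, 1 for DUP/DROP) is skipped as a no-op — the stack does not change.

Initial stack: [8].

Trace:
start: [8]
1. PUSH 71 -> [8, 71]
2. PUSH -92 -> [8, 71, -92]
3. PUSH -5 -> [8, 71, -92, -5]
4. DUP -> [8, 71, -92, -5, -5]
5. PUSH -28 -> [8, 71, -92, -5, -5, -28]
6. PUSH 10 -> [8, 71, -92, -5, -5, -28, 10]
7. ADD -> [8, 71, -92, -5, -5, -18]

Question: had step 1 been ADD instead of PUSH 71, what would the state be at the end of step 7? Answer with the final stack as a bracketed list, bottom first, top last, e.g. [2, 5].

[8, -92, -5, -5, -18]

(re-executing from step 1 with the substitution; state before step 1: [8])
1. ADD -> [8]
2. PUSH -92 -> [8, -92]
3. PUSH -5 -> [8, -92, -5]
4. DUP -> [8, -92, -5, -5]
5. PUSH -28 -> [8, -92, -5, -5, -28]
6. PUSH 10 -> [8, -92, -5, -5, -28, 10]
7. ADD -> [8, -92, -5, -5, -18]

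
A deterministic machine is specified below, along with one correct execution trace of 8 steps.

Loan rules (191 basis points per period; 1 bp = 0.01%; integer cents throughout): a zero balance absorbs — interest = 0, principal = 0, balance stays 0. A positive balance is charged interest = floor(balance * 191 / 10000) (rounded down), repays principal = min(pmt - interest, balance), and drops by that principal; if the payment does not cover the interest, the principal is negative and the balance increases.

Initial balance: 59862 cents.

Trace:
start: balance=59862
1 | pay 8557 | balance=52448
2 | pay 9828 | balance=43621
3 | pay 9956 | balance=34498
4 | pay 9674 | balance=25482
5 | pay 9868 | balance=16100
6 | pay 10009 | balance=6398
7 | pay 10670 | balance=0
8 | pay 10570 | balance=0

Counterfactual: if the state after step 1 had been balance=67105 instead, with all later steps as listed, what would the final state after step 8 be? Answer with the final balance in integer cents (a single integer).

1933

state after step 1 := balance=67105
2 | pay 9828 | balance=58558
3 | pay 9956 | balance=49720
4 | pay 9674 | balance=40995
5 | pay 9868 | balance=31910
6 | pay 10009 | balance=22510
7 | pay 10670 | balance=12269
8 | pay 10570 | balance=1933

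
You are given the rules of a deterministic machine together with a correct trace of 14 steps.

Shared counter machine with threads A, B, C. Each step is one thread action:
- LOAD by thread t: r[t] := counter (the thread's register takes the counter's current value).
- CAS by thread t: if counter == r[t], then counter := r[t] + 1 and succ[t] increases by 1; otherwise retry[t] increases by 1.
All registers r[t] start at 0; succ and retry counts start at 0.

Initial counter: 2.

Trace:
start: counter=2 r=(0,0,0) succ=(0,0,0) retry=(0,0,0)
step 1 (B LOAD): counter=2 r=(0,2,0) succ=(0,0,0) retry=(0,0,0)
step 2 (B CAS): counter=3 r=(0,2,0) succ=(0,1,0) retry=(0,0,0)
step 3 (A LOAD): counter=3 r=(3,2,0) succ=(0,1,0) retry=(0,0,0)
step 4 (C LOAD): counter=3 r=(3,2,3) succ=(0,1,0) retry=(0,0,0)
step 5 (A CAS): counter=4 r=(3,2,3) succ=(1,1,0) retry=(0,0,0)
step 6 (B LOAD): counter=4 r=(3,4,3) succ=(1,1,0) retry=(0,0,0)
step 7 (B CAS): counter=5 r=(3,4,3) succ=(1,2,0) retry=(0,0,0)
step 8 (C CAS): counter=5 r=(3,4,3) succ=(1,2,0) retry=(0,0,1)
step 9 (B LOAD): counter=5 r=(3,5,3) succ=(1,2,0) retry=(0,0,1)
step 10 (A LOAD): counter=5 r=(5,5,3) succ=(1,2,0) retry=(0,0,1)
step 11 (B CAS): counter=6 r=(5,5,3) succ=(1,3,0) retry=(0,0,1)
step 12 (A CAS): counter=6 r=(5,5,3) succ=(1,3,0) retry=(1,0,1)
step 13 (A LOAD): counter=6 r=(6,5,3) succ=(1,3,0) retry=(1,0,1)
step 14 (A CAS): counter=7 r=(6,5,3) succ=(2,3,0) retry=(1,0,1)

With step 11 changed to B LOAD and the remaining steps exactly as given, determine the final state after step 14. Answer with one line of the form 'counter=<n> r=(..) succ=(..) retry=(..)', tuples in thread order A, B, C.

(re-executing from step 11 with the substitution; state before step 11: counter=5 r=(5,5,3) succ=(1,2,0) retry=(0,0,1))
step 11 (B LOAD): counter=5 r=(5,5,3) succ=(1,2,0) retry=(0,0,1)
step 12 (A CAS): counter=6 r=(5,5,3) succ=(2,2,0) retry=(0,0,1)
step 13 (A LOAD): counter=6 r=(6,5,3) succ=(2,2,0) retry=(0,0,1)
step 14 (A CAS): counter=7 r=(6,5,3) succ=(3,2,0) retry=(0,0,1)

counter=7 r=(6,5,3) succ=(3,2,0) retry=(0,0,1)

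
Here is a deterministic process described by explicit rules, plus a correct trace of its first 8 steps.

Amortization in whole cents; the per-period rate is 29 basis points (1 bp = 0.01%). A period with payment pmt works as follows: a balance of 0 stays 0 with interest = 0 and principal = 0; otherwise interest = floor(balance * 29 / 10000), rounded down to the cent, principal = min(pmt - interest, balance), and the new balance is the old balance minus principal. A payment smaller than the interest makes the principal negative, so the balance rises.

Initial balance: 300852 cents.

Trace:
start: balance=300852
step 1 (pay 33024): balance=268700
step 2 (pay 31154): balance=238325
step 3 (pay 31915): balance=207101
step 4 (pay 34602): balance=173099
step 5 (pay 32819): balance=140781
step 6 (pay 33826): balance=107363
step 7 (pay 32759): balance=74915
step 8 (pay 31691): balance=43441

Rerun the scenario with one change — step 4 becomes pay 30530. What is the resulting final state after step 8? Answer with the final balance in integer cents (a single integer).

47561

(re-executing from step 4 with the substitution; state before step 4: balance=207101)
step 4 (pay 30530): balance=177171
step 5 (pay 32819): balance=144865
step 6 (pay 33826): balance=111459
step 7 (pay 32759): balance=79023
step 8 (pay 31691): balance=47561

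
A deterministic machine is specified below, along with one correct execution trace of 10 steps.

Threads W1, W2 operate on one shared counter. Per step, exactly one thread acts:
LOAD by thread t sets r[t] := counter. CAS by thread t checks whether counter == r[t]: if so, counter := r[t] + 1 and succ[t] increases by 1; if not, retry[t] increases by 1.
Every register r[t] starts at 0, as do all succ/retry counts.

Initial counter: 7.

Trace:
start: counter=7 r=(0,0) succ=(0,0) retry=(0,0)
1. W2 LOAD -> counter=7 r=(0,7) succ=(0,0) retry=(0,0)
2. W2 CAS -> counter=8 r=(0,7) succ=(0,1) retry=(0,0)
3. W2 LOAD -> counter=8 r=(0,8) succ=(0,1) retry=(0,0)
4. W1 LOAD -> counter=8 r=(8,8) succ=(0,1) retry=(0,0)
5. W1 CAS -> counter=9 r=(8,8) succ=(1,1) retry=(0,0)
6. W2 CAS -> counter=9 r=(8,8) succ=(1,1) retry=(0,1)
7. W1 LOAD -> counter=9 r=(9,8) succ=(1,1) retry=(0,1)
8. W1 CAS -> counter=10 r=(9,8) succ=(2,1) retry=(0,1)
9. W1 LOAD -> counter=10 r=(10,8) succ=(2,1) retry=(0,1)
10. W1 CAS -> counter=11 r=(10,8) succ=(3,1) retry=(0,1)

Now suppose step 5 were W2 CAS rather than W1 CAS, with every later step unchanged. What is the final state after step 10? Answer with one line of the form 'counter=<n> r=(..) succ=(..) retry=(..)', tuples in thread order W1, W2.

counter=11 r=(10,8) succ=(2,2) retry=(0,1)

(re-executing from step 5 with the substitution; state before step 5: counter=8 r=(8,8) succ=(0,1) retry=(0,0))
5. W2 CAS -> counter=9 r=(8,8) succ=(0,2) retry=(0,0)
6. W2 CAS -> counter=9 r=(8,8) succ=(0,2) retry=(0,1)
7. W1 LOAD -> counter=9 r=(9,8) succ=(0,2) retry=(0,1)
8. W1 CAS -> counter=10 r=(9,8) succ=(1,2) retry=(0,1)
9. W1 LOAD -> counter=10 r=(10,8) succ=(1,2) retry=(0,1)
10. W1 CAS -> counter=11 r=(10,8) succ=(2,2) retry=(0,1)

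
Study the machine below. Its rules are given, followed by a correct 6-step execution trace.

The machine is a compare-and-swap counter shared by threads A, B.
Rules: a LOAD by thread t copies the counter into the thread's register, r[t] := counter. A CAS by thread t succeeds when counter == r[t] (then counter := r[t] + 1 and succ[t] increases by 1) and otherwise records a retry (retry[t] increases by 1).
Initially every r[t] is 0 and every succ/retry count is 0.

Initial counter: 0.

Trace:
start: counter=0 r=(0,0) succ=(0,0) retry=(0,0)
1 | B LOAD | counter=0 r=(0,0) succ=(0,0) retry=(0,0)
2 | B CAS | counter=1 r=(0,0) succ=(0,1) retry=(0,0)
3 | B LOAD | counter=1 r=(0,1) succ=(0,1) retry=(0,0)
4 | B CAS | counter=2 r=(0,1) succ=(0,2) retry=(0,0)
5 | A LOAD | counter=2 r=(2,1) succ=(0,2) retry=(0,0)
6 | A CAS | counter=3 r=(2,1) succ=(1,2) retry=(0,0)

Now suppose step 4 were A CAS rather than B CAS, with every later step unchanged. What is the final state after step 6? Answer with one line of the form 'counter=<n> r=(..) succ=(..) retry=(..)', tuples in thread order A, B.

(re-executing from step 4 with the substitution; state before step 4: counter=1 r=(0,1) succ=(0,1) retry=(0,0))
4 | A CAS | counter=1 r=(0,1) succ=(0,1) retry=(1,0)
5 | A LOAD | counter=1 r=(1,1) succ=(0,1) retry=(1,0)
6 | A CAS | counter=2 r=(1,1) succ=(1,1) retry=(1,0)

counter=2 r=(1,1) succ=(1,1) retry=(1,0)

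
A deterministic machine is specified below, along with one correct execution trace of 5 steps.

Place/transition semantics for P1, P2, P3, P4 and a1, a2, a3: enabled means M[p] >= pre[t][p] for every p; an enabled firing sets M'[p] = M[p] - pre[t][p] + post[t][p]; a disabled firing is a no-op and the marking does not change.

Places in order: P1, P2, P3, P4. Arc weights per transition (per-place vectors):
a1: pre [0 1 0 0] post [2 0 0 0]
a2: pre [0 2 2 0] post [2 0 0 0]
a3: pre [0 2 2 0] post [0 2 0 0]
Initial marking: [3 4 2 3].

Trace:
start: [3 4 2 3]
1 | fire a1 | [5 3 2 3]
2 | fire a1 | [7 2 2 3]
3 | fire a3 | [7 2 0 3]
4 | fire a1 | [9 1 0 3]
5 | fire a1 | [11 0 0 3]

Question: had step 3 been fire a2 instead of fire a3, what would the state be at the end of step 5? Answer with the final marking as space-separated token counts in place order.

9 0 0 3

(re-executing from step 3 with the substitution; state before step 3: [7 2 2 3])
3 | fire a2 | [9 0 0 3]
4 | fire a1 | [9 0 0 3]
5 | fire a1 | [9 0 0 3]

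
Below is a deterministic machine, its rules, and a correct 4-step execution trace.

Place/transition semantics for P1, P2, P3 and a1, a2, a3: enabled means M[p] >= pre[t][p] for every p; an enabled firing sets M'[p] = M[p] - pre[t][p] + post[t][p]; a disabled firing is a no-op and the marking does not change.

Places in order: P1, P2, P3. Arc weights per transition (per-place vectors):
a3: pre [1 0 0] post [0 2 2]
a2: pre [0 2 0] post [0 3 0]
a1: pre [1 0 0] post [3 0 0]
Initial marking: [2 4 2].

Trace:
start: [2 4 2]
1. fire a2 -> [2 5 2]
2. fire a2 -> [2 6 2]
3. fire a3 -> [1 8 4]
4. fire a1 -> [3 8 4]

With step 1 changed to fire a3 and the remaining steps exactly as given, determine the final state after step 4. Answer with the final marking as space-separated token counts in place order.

0 9 6

(re-executing from step 1 with the substitution; state before step 1: [2 4 2])
1. fire a3 -> [1 6 4]
2. fire a2 -> [1 7 4]
3. fire a3 -> [0 9 6]
4. fire a1 -> [0 9 6]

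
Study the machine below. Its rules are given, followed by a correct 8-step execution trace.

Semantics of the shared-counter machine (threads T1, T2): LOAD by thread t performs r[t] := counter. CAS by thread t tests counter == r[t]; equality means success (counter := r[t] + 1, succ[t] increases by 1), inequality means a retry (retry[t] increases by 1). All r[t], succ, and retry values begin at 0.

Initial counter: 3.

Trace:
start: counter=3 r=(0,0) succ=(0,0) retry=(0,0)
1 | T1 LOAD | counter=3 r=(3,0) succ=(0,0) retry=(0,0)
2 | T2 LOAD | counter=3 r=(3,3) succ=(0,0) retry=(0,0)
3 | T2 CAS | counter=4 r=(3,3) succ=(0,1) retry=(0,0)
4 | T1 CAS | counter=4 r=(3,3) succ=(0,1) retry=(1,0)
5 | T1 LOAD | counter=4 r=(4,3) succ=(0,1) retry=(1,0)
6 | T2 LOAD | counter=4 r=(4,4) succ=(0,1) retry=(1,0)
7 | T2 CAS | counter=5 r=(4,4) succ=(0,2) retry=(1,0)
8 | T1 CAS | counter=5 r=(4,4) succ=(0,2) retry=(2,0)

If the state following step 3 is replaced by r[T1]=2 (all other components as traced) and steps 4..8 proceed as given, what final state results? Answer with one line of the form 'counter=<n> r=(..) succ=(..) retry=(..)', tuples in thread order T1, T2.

state after step 3 := counter=4 r=(2,3) succ=(0,1) retry=(0,0)
4 | T1 CAS | counter=4 r=(2,3) succ=(0,1) retry=(1,0)
5 | T1 LOAD | counter=4 r=(4,3) succ=(0,1) retry=(1,0)
6 | T2 LOAD | counter=4 r=(4,4) succ=(0,1) retry=(1,0)
7 | T2 CAS | counter=5 r=(4,4) succ=(0,2) retry=(1,0)
8 | T1 CAS | counter=5 r=(4,4) succ=(0,2) retry=(2,0)

counter=5 r=(4,4) succ=(0,2) retry=(2,0)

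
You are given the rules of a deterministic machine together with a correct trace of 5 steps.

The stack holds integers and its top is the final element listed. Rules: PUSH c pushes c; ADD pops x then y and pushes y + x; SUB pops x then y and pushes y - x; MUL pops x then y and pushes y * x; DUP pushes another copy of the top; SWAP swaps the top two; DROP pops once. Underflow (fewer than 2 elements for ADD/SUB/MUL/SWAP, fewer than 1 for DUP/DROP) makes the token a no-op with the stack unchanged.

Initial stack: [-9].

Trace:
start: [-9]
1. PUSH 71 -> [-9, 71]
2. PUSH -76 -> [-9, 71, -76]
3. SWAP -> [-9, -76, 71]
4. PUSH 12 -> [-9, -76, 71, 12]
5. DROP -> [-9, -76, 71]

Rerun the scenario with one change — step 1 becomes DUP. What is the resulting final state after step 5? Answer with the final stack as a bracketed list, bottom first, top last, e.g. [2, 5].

[-9, -76, -9]

(re-executing from step 1 with the substitution; state before step 1: [-9])
1. DUP -> [-9, -9]
2. PUSH -76 -> [-9, -9, -76]
3. SWAP -> [-9, -76, -9]
4. PUSH 12 -> [-9, -76, -9, 12]
5. DROP -> [-9, -76, -9]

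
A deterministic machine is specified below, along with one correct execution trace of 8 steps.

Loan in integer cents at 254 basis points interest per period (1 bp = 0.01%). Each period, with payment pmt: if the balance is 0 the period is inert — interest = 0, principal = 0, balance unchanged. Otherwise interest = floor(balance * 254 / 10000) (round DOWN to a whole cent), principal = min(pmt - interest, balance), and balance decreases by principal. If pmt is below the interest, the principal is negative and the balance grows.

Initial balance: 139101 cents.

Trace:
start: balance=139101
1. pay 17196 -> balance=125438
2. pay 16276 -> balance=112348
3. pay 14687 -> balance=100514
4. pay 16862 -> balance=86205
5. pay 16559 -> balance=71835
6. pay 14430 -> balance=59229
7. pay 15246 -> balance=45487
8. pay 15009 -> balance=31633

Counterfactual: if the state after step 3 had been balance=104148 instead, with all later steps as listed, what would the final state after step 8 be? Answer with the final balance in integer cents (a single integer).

35752

state after step 3 := balance=104148
4. pay 16862 -> balance=89931
5. pay 16559 -> balance=75656
6. pay 14430 -> balance=63147
7. pay 15246 -> balance=49504
8. pay 15009 -> balance=35752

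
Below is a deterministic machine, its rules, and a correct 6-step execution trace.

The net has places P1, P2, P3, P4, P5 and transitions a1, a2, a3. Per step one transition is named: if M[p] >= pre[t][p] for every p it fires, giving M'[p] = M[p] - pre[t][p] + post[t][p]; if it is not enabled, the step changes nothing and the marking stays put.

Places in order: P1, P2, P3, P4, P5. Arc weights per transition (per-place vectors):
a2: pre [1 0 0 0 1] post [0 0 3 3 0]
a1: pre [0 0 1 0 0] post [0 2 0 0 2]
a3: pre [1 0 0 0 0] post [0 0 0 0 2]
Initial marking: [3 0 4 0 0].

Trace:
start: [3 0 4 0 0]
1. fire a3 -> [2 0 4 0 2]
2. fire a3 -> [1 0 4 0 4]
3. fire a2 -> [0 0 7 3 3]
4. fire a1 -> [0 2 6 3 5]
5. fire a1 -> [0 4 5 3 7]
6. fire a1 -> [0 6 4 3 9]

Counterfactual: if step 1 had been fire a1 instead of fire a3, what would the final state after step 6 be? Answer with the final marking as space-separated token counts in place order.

(re-executing from step 1 with the substitution; state before step 1: [3 0 4 0 0])
1. fire a1 -> [3 2 3 0 2]
2. fire a3 -> [2 2 3 0 4]
3. fire a2 -> [1 2 6 3 3]
4. fire a1 -> [1 4 5 3 5]
5. fire a1 -> [1 6 4 3 7]
6. fire a1 -> [1 8 3 3 9]

1 8 3 3 9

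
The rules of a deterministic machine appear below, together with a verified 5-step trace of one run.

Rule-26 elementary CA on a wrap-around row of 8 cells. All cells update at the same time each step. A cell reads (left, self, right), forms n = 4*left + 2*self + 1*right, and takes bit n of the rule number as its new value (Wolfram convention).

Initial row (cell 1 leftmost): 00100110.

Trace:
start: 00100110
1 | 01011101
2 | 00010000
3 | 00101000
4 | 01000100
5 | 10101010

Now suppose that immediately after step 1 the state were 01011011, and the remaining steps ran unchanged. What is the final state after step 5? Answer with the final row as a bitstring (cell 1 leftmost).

state after step 1 := 01011011
2 | 00010010
3 | 00101101
4 | 11001000
5 | 10110101

10110101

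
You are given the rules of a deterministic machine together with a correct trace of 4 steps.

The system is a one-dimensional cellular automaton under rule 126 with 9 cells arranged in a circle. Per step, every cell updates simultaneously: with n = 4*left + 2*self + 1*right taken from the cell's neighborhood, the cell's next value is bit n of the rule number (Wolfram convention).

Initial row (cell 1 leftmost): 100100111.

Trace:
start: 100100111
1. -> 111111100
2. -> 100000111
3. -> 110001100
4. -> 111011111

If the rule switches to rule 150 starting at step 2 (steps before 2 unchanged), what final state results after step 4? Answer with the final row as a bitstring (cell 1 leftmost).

(re-executing steps 2..4 under rule 150; state before step 2: 111111100)
2. -> 011111011
3. -> 001110000
4. -> 010101000

010101000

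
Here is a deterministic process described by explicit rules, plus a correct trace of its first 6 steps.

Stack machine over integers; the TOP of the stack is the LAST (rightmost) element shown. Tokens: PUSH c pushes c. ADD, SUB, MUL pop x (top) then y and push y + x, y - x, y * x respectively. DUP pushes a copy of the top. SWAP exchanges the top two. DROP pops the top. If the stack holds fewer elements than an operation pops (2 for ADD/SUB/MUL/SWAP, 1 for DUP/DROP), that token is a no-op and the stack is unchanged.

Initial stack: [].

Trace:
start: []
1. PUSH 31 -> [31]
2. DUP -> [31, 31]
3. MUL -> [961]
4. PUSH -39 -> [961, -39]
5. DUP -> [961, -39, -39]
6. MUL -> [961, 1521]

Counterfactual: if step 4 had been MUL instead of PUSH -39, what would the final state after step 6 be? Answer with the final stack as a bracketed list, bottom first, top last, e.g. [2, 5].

(re-executing from step 4 with the substitution; state before step 4: [961])
4. MUL -> [961]
5. DUP -> [961, 961]
6. MUL -> [923521]

[923521]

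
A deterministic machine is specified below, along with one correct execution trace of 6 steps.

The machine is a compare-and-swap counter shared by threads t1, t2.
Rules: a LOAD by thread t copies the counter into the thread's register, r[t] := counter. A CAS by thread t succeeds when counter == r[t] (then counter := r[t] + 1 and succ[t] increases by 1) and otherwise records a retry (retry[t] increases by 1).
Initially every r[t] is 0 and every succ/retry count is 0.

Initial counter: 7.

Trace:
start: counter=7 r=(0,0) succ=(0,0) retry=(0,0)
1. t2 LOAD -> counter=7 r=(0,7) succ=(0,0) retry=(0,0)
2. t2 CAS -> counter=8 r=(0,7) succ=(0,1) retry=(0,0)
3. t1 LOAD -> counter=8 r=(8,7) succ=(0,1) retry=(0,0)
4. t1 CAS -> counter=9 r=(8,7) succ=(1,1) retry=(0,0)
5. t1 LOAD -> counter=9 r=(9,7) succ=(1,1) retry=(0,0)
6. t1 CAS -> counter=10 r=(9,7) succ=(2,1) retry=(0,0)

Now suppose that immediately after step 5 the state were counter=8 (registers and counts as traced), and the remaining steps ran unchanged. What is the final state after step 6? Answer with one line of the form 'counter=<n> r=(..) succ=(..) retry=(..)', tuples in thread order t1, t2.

counter=8 r=(9,7) succ=(1,1) retry=(1,0)

state after step 5 := counter=8 r=(9,7) succ=(1,1) retry=(0,0)
6. t1 CAS -> counter=8 r=(9,7) succ=(1,1) retry=(1,0)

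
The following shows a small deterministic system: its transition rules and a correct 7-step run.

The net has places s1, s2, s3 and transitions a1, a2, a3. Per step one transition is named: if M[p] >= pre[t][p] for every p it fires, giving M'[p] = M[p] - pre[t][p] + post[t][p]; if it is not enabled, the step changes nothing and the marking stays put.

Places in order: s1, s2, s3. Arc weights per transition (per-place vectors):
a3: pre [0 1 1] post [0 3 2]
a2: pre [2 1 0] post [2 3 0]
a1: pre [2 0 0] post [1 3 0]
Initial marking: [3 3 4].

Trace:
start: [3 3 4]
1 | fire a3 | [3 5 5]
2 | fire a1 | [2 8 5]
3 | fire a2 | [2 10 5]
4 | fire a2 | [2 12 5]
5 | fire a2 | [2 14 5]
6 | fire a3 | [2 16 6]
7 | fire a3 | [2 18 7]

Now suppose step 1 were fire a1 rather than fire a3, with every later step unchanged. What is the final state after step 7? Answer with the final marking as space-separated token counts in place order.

1 13 6

(re-executing from step 1 with the substitution; state before step 1: [3 3 4])
1 | fire a1 | [2 6 4]
2 | fire a1 | [1 9 4]
3 | fire a2 | [1 9 4]
4 | fire a2 | [1 9 4]
5 | fire a2 | [1 9 4]
6 | fire a3 | [1 11 5]
7 | fire a3 | [1 13 6]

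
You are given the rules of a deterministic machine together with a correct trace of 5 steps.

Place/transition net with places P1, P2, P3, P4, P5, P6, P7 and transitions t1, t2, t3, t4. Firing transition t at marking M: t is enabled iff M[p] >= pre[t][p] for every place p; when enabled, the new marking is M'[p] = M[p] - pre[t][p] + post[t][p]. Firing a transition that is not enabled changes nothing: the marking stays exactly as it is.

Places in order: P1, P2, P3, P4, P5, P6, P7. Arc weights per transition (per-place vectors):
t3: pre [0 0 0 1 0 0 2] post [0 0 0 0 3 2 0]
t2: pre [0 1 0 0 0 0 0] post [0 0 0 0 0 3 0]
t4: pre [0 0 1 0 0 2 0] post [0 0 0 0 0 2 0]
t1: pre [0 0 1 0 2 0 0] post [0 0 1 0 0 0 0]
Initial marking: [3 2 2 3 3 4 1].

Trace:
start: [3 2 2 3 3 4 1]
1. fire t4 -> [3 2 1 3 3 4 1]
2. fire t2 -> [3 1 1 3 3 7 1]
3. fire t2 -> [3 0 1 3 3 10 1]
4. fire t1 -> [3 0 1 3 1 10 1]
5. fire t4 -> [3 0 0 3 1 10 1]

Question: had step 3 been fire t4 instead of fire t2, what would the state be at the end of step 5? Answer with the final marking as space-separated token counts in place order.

3 1 0 3 3 7 1

(re-executing from step 3 with the substitution; state before step 3: [3 1 1 3 3 7 1])
3. fire t4 -> [3 1 0 3 3 7 1]
4. fire t1 -> [3 1 0 3 3 7 1]
5. fire t4 -> [3 1 0 3 3 7 1]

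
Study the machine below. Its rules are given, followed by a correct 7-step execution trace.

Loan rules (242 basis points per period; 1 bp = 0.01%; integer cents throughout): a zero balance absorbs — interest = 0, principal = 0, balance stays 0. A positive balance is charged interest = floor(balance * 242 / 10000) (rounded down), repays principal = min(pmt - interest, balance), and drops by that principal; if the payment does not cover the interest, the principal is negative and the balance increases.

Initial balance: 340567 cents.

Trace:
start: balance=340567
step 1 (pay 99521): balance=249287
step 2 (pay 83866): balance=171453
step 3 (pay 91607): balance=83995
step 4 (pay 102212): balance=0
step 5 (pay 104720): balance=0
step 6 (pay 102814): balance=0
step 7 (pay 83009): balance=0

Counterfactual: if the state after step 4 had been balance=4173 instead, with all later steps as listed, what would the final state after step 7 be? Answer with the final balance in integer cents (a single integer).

0

state after step 4 := balance=4173
step 5 (pay 104720): balance=0
step 6 (pay 102814): balance=0
step 7 (pay 83009): balance=0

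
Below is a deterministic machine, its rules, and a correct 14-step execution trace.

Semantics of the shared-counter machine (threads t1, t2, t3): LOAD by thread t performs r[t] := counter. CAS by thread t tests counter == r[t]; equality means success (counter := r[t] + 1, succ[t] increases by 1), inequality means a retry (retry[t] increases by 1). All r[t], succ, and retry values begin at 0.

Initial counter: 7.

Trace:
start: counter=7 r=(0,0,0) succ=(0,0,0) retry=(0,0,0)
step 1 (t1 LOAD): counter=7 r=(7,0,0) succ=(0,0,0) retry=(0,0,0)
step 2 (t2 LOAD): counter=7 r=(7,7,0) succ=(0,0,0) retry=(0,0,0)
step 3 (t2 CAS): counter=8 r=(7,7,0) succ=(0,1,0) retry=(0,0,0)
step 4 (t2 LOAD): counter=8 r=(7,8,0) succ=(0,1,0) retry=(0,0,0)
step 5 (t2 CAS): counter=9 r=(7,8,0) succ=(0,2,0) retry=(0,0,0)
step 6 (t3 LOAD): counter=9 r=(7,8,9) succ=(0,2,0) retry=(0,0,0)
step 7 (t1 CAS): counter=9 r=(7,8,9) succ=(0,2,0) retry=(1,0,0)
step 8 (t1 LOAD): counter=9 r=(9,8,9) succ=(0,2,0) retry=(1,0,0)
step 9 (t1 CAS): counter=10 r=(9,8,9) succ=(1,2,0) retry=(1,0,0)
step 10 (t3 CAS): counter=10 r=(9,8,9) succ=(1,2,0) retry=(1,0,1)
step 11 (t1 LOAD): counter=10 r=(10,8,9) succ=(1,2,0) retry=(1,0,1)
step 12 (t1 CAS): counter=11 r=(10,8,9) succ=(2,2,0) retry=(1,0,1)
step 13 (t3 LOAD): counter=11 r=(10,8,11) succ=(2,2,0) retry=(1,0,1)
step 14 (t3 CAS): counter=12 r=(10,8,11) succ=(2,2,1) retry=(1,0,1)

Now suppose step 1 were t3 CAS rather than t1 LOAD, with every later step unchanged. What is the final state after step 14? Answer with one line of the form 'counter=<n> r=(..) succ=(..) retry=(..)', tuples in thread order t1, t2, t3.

(re-executing from step 1 with the substitution; state before step 1: counter=7 r=(0,0,0) succ=(0,0,0) retry=(0,0,0))
step 1 (t3 CAS): counter=7 r=(0,0,0) succ=(0,0,0) retry=(0,0,1)
step 2 (t2 LOAD): counter=7 r=(0,7,0) succ=(0,0,0) retry=(0,0,1)
step 3 (t2 CAS): counter=8 r=(0,7,0) succ=(0,1,0) retry=(0,0,1)
step 4 (t2 LOAD): counter=8 r=(0,8,0) succ=(0,1,0) retry=(0,0,1)
step 5 (t2 CAS): counter=9 r=(0,8,0) succ=(0,2,0) retry=(0,0,1)
step 6 (t3 LOAD): counter=9 r=(0,8,9) succ=(0,2,0) retry=(0,0,1)
step 7 (t1 CAS): counter=9 r=(0,8,9) succ=(0,2,0) retry=(1,0,1)
step 8 (t1 LOAD): counter=9 r=(9,8,9) succ=(0,2,0) retry=(1,0,1)
step 9 (t1 CAS): counter=10 r=(9,8,9) succ=(1,2,0) retry=(1,0,1)
step 10 (t3 CAS): counter=10 r=(9,8,9) succ=(1,2,0) retry=(1,0,2)
step 11 (t1 LOAD): counter=10 r=(10,8,9) succ=(1,2,0) retry=(1,0,2)
step 12 (t1 CAS): counter=11 r=(10,8,9) succ=(2,2,0) retry=(1,0,2)
step 13 (t3 LOAD): counter=11 r=(10,8,11) succ=(2,2,0) retry=(1,0,2)
step 14 (t3 CAS): counter=12 r=(10,8,11) succ=(2,2,1) retry=(1,0,2)

counter=12 r=(10,8,11) succ=(2,2,1) retry=(1,0,2)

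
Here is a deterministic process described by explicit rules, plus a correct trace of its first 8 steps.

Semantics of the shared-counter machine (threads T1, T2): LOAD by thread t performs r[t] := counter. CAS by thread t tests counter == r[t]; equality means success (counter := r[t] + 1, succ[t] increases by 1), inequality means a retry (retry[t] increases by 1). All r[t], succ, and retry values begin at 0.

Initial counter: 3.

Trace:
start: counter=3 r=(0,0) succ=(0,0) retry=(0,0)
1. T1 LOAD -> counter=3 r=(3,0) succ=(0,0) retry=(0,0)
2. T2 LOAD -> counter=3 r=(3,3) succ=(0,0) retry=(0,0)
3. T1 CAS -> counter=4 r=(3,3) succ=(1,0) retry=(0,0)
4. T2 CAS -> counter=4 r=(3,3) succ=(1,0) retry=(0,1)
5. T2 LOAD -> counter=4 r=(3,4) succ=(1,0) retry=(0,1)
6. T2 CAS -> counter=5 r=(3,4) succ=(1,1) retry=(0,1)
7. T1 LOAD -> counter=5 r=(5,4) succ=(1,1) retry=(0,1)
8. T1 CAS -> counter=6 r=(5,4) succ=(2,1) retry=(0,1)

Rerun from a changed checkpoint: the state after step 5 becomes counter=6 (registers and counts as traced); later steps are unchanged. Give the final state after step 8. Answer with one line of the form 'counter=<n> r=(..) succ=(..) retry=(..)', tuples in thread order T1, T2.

counter=7 r=(6,4) succ=(2,0) retry=(0,2)

state after step 5 := counter=6 r=(3,4) succ=(1,0) retry=(0,1)
6. T2 CAS -> counter=6 r=(3,4) succ=(1,0) retry=(0,2)
7. T1 LOAD -> counter=6 r=(6,4) succ=(1,0) retry=(0,2)
8. T1 CAS -> counter=7 r=(6,4) succ=(2,0) retry=(0,2)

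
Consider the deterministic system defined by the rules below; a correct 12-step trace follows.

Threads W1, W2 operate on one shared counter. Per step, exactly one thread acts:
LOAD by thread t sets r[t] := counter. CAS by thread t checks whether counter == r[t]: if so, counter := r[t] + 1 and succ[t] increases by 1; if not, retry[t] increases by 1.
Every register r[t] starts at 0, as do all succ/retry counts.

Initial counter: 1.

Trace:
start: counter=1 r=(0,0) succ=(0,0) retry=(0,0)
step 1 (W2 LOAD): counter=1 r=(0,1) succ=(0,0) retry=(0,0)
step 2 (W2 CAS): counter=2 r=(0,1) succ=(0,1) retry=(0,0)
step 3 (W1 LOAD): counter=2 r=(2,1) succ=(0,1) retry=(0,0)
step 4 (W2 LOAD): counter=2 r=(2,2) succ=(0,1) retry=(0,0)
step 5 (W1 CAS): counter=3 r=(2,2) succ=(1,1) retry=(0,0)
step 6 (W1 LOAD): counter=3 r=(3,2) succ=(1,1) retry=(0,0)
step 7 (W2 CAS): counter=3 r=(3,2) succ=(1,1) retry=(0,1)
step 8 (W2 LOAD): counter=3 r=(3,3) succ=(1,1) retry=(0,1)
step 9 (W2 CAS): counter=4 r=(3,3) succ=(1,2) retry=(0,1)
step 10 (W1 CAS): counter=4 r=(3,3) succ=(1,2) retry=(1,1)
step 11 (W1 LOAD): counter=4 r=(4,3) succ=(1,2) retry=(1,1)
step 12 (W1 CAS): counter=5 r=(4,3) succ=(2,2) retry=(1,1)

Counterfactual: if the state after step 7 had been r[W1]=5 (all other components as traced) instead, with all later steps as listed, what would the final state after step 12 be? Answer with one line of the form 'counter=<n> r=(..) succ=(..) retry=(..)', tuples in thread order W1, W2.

state after step 7 := counter=3 r=(5,2) succ=(1,1) retry=(0,1)
step 8 (W2 LOAD): counter=3 r=(5,3) succ=(1,1) retry=(0,1)
step 9 (W2 CAS): counter=4 r=(5,3) succ=(1,2) retry=(0,1)
step 10 (W1 CAS): counter=4 r=(5,3) succ=(1,2) retry=(1,1)
step 11 (W1 LOAD): counter=4 r=(4,3) succ=(1,2) retry=(1,1)
step 12 (W1 CAS): counter=5 r=(4,3) succ=(2,2) retry=(1,1)

counter=5 r=(4,3) succ=(2,2) retry=(1,1)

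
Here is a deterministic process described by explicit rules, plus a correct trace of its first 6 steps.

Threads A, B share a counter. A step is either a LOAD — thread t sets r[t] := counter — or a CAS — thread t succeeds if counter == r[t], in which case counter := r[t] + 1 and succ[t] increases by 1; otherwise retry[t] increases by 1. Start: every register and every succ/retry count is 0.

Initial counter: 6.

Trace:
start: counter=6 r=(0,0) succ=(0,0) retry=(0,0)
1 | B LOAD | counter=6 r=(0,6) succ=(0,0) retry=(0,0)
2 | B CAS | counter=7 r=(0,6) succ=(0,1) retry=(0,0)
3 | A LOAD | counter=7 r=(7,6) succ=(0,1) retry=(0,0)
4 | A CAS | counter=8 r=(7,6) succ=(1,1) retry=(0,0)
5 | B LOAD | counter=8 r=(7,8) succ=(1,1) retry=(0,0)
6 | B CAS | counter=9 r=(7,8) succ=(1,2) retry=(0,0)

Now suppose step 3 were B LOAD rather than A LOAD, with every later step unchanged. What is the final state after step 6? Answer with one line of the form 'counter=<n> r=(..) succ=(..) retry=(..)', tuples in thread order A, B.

(re-executing from step 3 with the substitution; state before step 3: counter=7 r=(0,6) succ=(0,1) retry=(0,0))
3 | B LOAD | counter=7 r=(0,7) succ=(0,1) retry=(0,0)
4 | A CAS | counter=7 r=(0,7) succ=(0,1) retry=(1,0)
5 | B LOAD | counter=7 r=(0,7) succ=(0,1) retry=(1,0)
6 | B CAS | counter=8 r=(0,7) succ=(0,2) retry=(1,0)

counter=8 r=(0,7) succ=(0,2) retry=(1,0)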